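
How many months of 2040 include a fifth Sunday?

5

A month has five Sundays exactly when Sunday falls within its first (length − 28) days.
Jan: 31 days, starts Sun → 5 of Sun, Mon, Tue ✓
Feb: 29 days, starts Wed → 5 of Wed
Mar: 31 days, starts Thu → 5 of Thu, Fri, Sat
Apr: 30 days, starts Sun → 5 of Sun, Mon ✓
May: 31 days, starts Tue → 5 of Tue, Wed, Thu
Jun: 30 days, starts Fri → 5 of Fri, Sat
Jul: 31 days, starts Sun → 5 of Sun, Mon, Tue ✓
Aug: 31 days, starts Wed → 5 of Wed, Thu, Fri
Sep: 30 days, starts Sat → 5 of Sat, Sun ✓
Oct: 31 days, starts Mon → 5 of Mon, Tue, Wed
Nov: 30 days, starts Thu → 5 of Thu, Fri
Dec: 31 days, starts Sat → 5 of Sat, Sun, Mon ✓
Months with five Sundays: Jan, Apr, Jul, Sep, Dec.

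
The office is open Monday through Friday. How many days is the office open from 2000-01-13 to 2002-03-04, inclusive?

2000-01-13 is a Thursday.
From 2000-01-13 to 2002-03-04 is 782 days inclusive.
782 = 7 × 111 + 5, so there are 111 full weeks plus 5 extra days.
Each full week contributes 5 weekdays (Mon–Fri): 111 × 5 = 555.
The 5 extra days are Thu, Fri, Sat, Sun, Mon — 3 of them qualify.
Total: 555 + 3 = 558.

558 weekdays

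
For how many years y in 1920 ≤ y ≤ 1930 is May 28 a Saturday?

Day of week of May 28 in each year:
1920: Fri, 1921: Sat ✓, 1922: Sun, 1923: Mon, 1924: Wed, 1925: Thu, 1926: Fri, 1927: Sat ✓, 1928: Mon, 1929: Tue, 1930: Wed
Saturdays: 1921, 1927.

2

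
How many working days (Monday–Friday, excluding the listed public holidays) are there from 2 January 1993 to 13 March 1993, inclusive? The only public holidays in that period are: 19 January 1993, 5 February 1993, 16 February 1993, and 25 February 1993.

2 January 1993 is a Saturday.
From 2 January 1993 to 13 March 1993 is 71 days inclusive.
71 = 7 × 10 + 1, so there are 10 full weeks plus 1 extra day.
Each full week contributes 5 weekdays (Mon–Fri): 10 × 5 = 50.
The 1 extra day is Sat — none qualify.
Total: 50 + 0 = 50.
Holidays: 19 January 1993 (Tue); 5 February 1993 (Fri); 16 February 1993 (Tue); 25 February 1993 (Thu).
All 4 holidays fall on weekdays, so subtract 4.
Business days: 50 − 4 = 46.

46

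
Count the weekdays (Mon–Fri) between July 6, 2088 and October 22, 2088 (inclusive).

79 weekdays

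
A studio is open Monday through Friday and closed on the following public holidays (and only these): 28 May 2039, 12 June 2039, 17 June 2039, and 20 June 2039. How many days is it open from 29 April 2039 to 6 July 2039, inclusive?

29 April 2039 is a Friday.
That's 69 days from start to end, counting both.
69 = 7 × 9 + 6, so there are 9 full weeks plus 6 extra days.
Each full week contributes 5 weekdays (Mon–Fri): 9 × 5 = 45.
The 6 extra days are Fri, Sat, Sun, Mon, Tue, Wed — 4 of them qualify.
Total: 45 + 4 = 49.
Holidays: 28 May 2039 (Sat); 12 June 2039 (Sun); 17 June 2039 (Fri); 20 June 2039 (Mon).
2 of the 4 holidays fall on weekdays; the rest are weekends and were already excluded.
Business days: 49 − 2 = 47.

47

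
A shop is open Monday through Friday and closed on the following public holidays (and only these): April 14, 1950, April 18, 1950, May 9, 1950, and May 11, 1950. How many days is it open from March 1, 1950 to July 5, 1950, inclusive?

March 1, 1950 is a Wednesday.
That's 127 days from start to end, counting both.
127 = 7 × 18 + 1, so there are 18 full weeks plus 1 extra day.
Each full week contributes 5 weekdays (Mon–Fri): 18 × 5 = 90.
The 1 extra day is Wednesday — 1 of them qualifies.
Total: 90 + 1 = 91.
Holidays: April 14, 1950 (Fri); April 18, 1950 (Tue); May 9, 1950 (Tue); May 11, 1950 (Thu).
All 4 holidays fall on weekdays, so subtract 4.
Business days: 91 − 4 = 87.

87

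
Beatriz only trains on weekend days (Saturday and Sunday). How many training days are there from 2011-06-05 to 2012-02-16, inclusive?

73

2011-06-05 is a Sunday.
From 2011-06-05 to 2012-02-16 is 257 days inclusive.
257 = 7 × 36 + 5, so there are 36 full weeks plus 5 extra days.
Each full week contributes 2 weekend days (Sat, Sun): 36 × 2 = 72.
The 5 extra days are Sun, Mon, Tue, Wed, Thu — 1 of them qualifies.
Total: 72 + 1 = 73.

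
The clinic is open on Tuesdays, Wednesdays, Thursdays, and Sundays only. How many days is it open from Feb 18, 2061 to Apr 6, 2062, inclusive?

236

Feb 18, 2061 is a Friday.
The range spans 413 days (inclusive of both endpoints).
413 = 7 × 59, so the span is exactly 59 full weeks.
Each full week contributes 4 days from the set (Tue, Wed, Thu, Sun): 59 × 4 = 236.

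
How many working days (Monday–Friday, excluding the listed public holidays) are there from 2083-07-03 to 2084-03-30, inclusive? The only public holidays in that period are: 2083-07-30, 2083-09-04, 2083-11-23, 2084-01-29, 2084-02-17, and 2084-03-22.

2083-07-03 is a Saturday.
The range spans 272 days (inclusive of both endpoints).
272 = 7 × 38 + 6, so there are 38 full weeks plus 6 extra days.
Each full week contributes 5 weekdays (Mon–Fri): 38 × 5 = 190.
The 6 extra days are Sat, Sun, Mon, Tue, Wed, Thu — 4 of them qualify.
Total: 190 + 4 = 194.
Holidays: 2083-07-30 (Fri); 2083-09-04 (Sat); 2083-11-23 (Tue); 2084-01-29 (Sat); 2084-02-17 (Thu); 2084-03-22 (Wed).
4 of the 6 holidays fall on weekdays; the rest are weekends and were already excluded.
Business days: 194 − 4 = 190.

190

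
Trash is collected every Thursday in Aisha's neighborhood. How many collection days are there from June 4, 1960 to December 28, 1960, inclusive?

29 Thursdays

June 4, 1960 is a Saturday.
The range spans 208 days (inclusive of both endpoints).
208 = 7 × 29 + 5, so there are 29 full weeks plus 5 extra days.
Each full week contributes one Thursday: 29 so far.
The 5 extra days are Saturday, Sunday, Monday, Tuesday, Wednesday — none qualify.
Total: 29 + 0 = 29.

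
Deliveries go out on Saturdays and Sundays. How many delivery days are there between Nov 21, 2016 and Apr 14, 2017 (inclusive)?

40

Nov 21, 2016 is a Monday.
The range spans 145 days (inclusive of both endpoints).
145 = 7 × 20 + 5, so there are 20 full weeks plus 5 extra days.
Each full week contributes 2 days from the set (Sat, Sun): 20 × 2 = 40.
The 5 extra days are Monday, Tuesday, Wednesday, Thursday, Friday — none qualify.
Total: 40 + 0 = 40.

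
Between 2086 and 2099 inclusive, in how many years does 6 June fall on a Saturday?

2

Day of week of June 6 in each year:
2086: Thu, 2087: Fri, 2088: Sun, 2089: Mon, 2090: Tue, 2091: Wed, 2092: Fri, 2093: Sat ✓, 2094: Sun, 2095: Mon, 2096: Wed, 2097: Thu, 2098: Fri, 2099: Sat ✓
Saturdays: 2093, 2099.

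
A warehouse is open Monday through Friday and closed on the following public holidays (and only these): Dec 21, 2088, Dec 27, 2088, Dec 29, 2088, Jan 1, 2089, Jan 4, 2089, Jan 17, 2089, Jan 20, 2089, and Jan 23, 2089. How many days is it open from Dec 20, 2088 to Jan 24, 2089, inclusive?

20

Dec 20, 2088 is a Monday.
From Dec 20, 2088 to Jan 24, 2089 is 36 days inclusive.
36 = 7 × 5 + 1, so there are 5 full weeks plus 1 extra day.
Each full week contributes 5 weekdays (Mon–Fri): 5 × 5 = 25.
The 1 extra day is Monday — 1 of them qualifies.
Total: 25 + 1 = 26.
Holidays: Dec 21, 2088 (Tue); Dec 27, 2088 (Mon); Dec 29, 2088 (Wed); Jan 1, 2089 (Sat); Jan 4, 2089 (Tue); Jan 17, 2089 (Mon); Jan 20, 2089 (Thu); Jan 23, 2089 (Sun).
6 of the 8 holidays fall on weekdays; the rest are weekends and were already excluded.
Business days: 26 − 6 = 20.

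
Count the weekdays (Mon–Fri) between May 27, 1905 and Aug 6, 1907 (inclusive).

May 27, 1905 is a Saturday.
The range spans 802 days (inclusive of both endpoints).
802 = 7 × 114 + 4, so there are 114 full weeks plus 4 extra days.
Each full week contributes 5 weekdays (Mon–Fri): 114 × 5 = 570.
The 4 extra days are Saturday, Sunday, Monday, Tuesday — 2 of them qualify.
Total: 570 + 2 = 572.

572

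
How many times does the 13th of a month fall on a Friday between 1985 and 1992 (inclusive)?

Friday-the-13ths by year:
1985: Sep, Dec
1986: Jun
1987: Feb, Mar, Nov
1988: May
1989: Jan, Oct
1990: Apr, Jul
1991: Sep, Dec
1992: Mar, Nov

15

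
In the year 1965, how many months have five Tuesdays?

4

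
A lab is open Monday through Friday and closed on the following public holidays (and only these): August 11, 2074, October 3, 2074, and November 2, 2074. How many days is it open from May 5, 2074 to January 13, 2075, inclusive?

178

May 5, 2074 is a Saturday.
That's 254 days from start to end, counting both.
254 = 7 × 36 + 2, so there are 36 full weeks plus 2 extra days.
Each full week contributes 5 weekdays (Mon–Fri): 36 × 5 = 180.
The 2 extra days are Saturday, Sunday — none qualify.
Total: 180 + 0 = 180.
Holidays: August 11, 2074 (Sat); October 3, 2074 (Wed); November 2, 2074 (Fri).
2 of the 3 holidays fall on weekdays; the rest are weekends and were already excluded.
Business days: 180 − 2 = 178.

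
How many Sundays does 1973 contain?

1 January 1973 is a Monday.
From 1 January 1973 to 31 December 1973 is 365 days inclusive.
365 = 7 × 52 + 1, so there are 52 full weeks plus 1 extra day.
Each full week contributes one Sunday: 52 so far.
The 1 extra day is Monday — none qualify.
Total: 52 + 0 = 52.

52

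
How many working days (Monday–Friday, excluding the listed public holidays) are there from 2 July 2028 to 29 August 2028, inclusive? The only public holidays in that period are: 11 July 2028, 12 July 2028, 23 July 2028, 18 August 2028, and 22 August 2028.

2 July 2028 is a Sunday.
The range spans 59 days (inclusive of both endpoints).
59 = 7 × 8 + 3, so there are 8 full weeks plus 3 extra days.
Each full week contributes 5 weekdays (Mon–Fri): 8 × 5 = 40.
The 3 extra days are Sun, Mon, Tue — 2 of them qualify.
Total: 40 + 2 = 42.
Holidays: 11 July 2028 (Tue); 12 July 2028 (Wed); 23 July 2028 (Sun); 18 August 2028 (Fri); 22 August 2028 (Tue).
4 of the 5 holidays fall on weekdays; the rest are weekends and were already excluded.
Business days: 42 − 4 = 38.

38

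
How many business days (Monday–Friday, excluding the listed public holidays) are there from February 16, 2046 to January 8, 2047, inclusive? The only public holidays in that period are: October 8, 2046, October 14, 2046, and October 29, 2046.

February 16, 2046 is a Friday.
That's 327 days from start to end, counting both.
327 = 7 × 46 + 5, so there are 46 full weeks plus 5 extra days.
Each full week contributes 5 weekdays (Mon–Fri): 46 × 5 = 230.
The 5 extra days are Friday, Saturday, Sunday, Monday, Tuesday — 3 of them qualify.
Total: 230 + 3 = 233.
Holidays: October 8, 2046 (Mon); October 14, 2046 (Sun); October 29, 2046 (Mon).
2 of the 3 holidays fall on weekdays; the rest are weekends and were already excluded.
Business days: 233 − 2 = 231.

231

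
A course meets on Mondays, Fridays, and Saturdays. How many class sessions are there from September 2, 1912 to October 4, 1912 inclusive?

September 2, 1912 is a Monday.
The range spans 33 days (inclusive of both endpoints).
33 = 7 × 4 + 5, so there are 4 full weeks plus 5 extra days.
Each full week contributes 3 days from the set (Mon, Fri, Sat): 4 × 3 = 12.
The 5 extra days are Mon, Tue, Wed, Thu, Fri — 2 of them qualify.
Total: 12 + 2 = 14.

14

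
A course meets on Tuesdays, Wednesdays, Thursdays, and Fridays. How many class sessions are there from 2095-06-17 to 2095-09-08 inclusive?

48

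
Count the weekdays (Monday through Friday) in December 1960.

22 weekdays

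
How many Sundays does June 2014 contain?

2014-06-01 is a Sunday.
That's 30 days from start to end, counting both.
30 = 7 × 4 + 2, so there are 4 full weeks plus 2 extra days.
Each full week contributes one Sunday: 4 so far.
The 2 extra days are Sun, Mon — 1 of them qualifies.
Total: 4 + 1 = 5.

5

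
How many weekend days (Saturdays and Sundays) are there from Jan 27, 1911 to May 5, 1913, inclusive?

238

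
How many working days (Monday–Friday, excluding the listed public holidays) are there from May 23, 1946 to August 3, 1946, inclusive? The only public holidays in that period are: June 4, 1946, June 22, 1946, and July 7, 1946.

51

May 23, 1946 is a Thursday.
The range spans 73 days (inclusive of both endpoints).
73 = 7 × 10 + 3, so there are 10 full weeks plus 3 extra days.
Each full week contributes 5 weekdays (Mon–Fri): 10 × 5 = 50.
The 3 extra days are Thu, Fri, Sat — 2 of them qualify.
Total: 50 + 2 = 52.
Holidays: June 4, 1946 (Tue); June 22, 1946 (Sat); July 7, 1946 (Sun).
1 of the 3 holidays fall on weekdays; the rest are weekends and were already excluded.
Business days: 52 − 1 = 51.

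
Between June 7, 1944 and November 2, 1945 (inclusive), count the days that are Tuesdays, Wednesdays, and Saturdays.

220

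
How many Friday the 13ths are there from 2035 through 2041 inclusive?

Friday-the-13ths by year:
2035: Apr, Jul
2036: Jun
2037: Feb, Mar, Nov
2038: Aug
2039: May
2040: Jan, Apr, Jul
2041: Sep, Dec

13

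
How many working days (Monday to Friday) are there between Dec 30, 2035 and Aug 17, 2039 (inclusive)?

Dec 30, 2035 is a Sunday.
That's 1327 days from start to end, counting both.
1327 = 7 × 189 + 4, so there are 189 full weeks plus 4 extra days.
Each full week contributes 5 weekdays (Mon–Fri): 189 × 5 = 945.
The 4 extra days are Sunday, Monday, Tuesday, Wednesday — 3 of them qualify.
Total: 945 + 3 = 948.

948 weekdays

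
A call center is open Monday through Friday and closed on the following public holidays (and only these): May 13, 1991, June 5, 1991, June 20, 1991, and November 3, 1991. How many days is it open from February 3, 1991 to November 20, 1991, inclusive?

205

February 3, 1991 is a Sunday.
That's 291 days from start to end, counting both.
291 = 7 × 41 + 4, so there are 41 full weeks plus 4 extra days.
Each full week contributes 5 weekdays (Mon–Fri): 41 × 5 = 205.
The 4 extra days are Sunday, Monday, Tuesday, Wednesday — 3 of them qualify.
Total: 205 + 3 = 208.
Holidays: May 13, 1991 (Mon); June 5, 1991 (Wed); June 20, 1991 (Thu); November 3, 1991 (Sun).
3 of the 4 holidays fall on weekdays; the rest are weekends and were already excluded.
Business days: 208 − 3 = 205.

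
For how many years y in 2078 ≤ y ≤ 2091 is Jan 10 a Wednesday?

3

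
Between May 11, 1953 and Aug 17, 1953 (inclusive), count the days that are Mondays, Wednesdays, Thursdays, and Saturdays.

57

May 11, 1953 is a Monday.
The range spans 99 days (inclusive of both endpoints).
99 = 7 × 14 + 1, so there are 14 full weeks plus 1 extra day.
Each full week contributes 4 days from the set (Mon, Wed, Thu, Sat): 14 × 4 = 56.
The 1 extra day is Mon — 1 of them qualifies.
Total: 56 + 1 = 57.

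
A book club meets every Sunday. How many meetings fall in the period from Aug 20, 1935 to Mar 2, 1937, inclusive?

Aug 20, 1935 is a Tuesday.
That's 561 days from start to end, counting both.
561 = 7 × 80 + 1, so there are 80 full weeks plus 1 extra day.
Each full week contributes one Sunday: 80 so far.
The 1 extra day is Tuesday — none qualify.
Total: 80 + 0 = 80.

80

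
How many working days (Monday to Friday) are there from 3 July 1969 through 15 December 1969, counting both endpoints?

3 July 1969 is a Thursday.
That's 166 days from start to end, counting both.
166 = 7 × 23 + 5, so there are 23 full weeks plus 5 extra days.
Each full week contributes 5 weekdays (Mon–Fri): 23 × 5 = 115.
The 5 extra days are Thu, Fri, Sat, Sun, Mon — 3 of them qualify.
Total: 115 + 3 = 118.

118 weekdays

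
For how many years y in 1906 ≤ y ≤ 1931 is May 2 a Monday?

Day of week of May 2 in each year:
1906: Wed, 1907: Thu, 1908: Sat, 1909: Sun, 1910: Mon ✓, 1911: Tue, 1912: Thu, 1913: Fri, 1914: Sat, 1915: Sun, 1916: Tue, 1917: Wed, 1918: Thu, 1919: Fri, 1920: Sun, 1921: Mon ✓, 1922: Tue, 1923: Wed, 1924: Fri, 1925: Sat, 1926: Sun, 1927: Mon ✓, 1928: Wed, 1929: Thu, 1930: Fri, 1931: Sat
Mondays: 1910, 1921, 1927.

3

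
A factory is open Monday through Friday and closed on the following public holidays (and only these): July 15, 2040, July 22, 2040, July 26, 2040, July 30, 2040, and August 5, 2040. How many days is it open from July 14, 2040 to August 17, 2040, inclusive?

July 14, 2040 is a Saturday.
From July 14, 2040 to August 17, 2040 is 35 days inclusive.
35 = 7 × 5, so the span is exactly 5 full weeks.
Each full week contributes 5 weekdays (Mon–Fri): 5 × 5 = 25.
Total: 25.
Holidays: July 15, 2040 (Sun); July 22, 2040 (Sun); July 26, 2040 (Thu); July 30, 2040 (Mon); August 5, 2040 (Sun).
2 of the 5 holidays fall on weekdays; the rest are weekends and were already excluded.
Business days: 25 − 2 = 23.

23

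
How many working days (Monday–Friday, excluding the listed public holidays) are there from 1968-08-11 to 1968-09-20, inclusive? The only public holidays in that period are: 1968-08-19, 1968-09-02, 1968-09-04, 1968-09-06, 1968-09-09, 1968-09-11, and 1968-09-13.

1968-08-11 is a Sunday.
From 1968-08-11 to 1968-09-20 is 41 days inclusive.
41 = 7 × 5 + 6, so there are 5 full weeks plus 6 extra days.
Each full week contributes 5 weekdays (Mon–Fri): 5 × 5 = 25.
The 6 extra days are Sunday, Monday, Tuesday, Wednesday, Thursday, Friday — 5 of them qualify.
Total: 25 + 5 = 30.
Holidays: 1968-08-19 (Mon); 1968-09-02 (Mon); 1968-09-04 (Wed); 1968-09-06 (Fri); 1968-09-09 (Mon); 1968-09-11 (Wed); 1968-09-13 (Fri).
All 7 holidays fall on weekdays, so subtract 7.
Business days: 30 − 7 = 23.

23 working days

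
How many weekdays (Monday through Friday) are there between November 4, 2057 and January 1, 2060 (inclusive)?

564 weekdays

November 4, 2057 is a Sunday.
From November 4, 2057 to January 1, 2060 is 789 days inclusive.
789 = 7 × 112 + 5, so there are 112 full weeks plus 5 extra days.
Each full week contributes 5 weekdays (Mon–Fri): 112 × 5 = 560.
The 5 extra days are Sunday, Monday, Tuesday, Wednesday, Thursday — 4 of them qualify.
Total: 560 + 4 = 564.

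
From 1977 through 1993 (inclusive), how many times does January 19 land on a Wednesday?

Day of week of January 19 in each year:
1977: Wed ✓, 1978: Thu, 1979: Fri, 1980: Sat, 1981: Mon, 1982: Tue, 1983: Wed ✓, 1984: Thu, 1985: Sat, 1986: Sun, 1987: Mon, 1988: Tue, 1989: Thu, 1990: Fri, 1991: Sat, 1992: Sun, 1993: Tue
Wednesdays: 1977, 1983.

2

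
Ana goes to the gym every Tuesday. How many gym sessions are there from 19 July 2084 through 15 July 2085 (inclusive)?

19 July 2084 is a Wednesday.
The range spans 362 days (inclusive of both endpoints).
362 = 7 × 51 + 5, so there are 51 full weeks plus 5 extra days.
Each full week contributes one Tuesday: 51 so far.
The 5 extra days are Wed, Thu, Fri, Sat, Sun — none qualify.
Total: 51 + 0 = 51.

51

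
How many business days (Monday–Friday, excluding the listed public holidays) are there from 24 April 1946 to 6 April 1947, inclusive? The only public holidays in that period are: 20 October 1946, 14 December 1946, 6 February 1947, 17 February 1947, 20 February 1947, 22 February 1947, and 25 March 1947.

244 business days

24 April 1946 is a Wednesday.
From 24 April 1946 to 6 April 1947 is 348 days inclusive.
348 = 7 × 49 + 5, so there are 49 full weeks plus 5 extra days.
Each full week contributes 5 weekdays (Mon–Fri): 49 × 5 = 245.
The 5 extra days are Wednesday, Thursday, Friday, Saturday, Sunday — 3 of them qualify.
Total: 245 + 3 = 248.
Holidays: 20 October 1946 (Sun); 14 December 1946 (Sat); 6 February 1947 (Thu); 17 February 1947 (Mon); 20 February 1947 (Thu); 22 February 1947 (Sat); 25 March 1947 (Tue).
4 of the 7 holidays fall on weekdays; the rest are weekends and were already excluded.
Business days: 248 − 4 = 244.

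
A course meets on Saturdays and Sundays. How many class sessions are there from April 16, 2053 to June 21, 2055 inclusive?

228

April 16, 2053 is a Wednesday.
That's 797 days from start to end, counting both.
797 = 7 × 113 + 6, so there are 113 full weeks plus 6 extra days.
Each full week contributes 2 days from the set (Sat, Sun): 113 × 2 = 226.
The 6 extra days are Wed, Thu, Fri, Sat, Sun, Mon — 2 of them qualify.
Total: 226 + 2 = 228.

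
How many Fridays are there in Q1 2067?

12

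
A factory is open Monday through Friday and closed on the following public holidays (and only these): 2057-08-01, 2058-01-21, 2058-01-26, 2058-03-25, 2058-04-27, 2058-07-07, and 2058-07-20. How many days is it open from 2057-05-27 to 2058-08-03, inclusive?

2057-05-27 is a Sunday.
From 2057-05-27 to 2058-08-03 is 434 days inclusive.
434 = 7 × 62, so the span is exactly 62 full weeks.
Each full week contributes 5 weekdays (Mon–Fri): 62 × 5 = 310.
Holidays: 2057-08-01 (Wed); 2058-01-21 (Mon); 2058-01-26 (Sat); 2058-03-25 (Mon); 2058-04-27 (Sat); 2058-07-07 (Sun); 2058-07-20 (Sat).
3 of the 7 holidays fall on weekdays; the rest are weekends and were already excluded.
Business days: 310 − 3 = 307.

307 working days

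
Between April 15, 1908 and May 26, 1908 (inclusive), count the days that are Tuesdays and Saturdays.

12

April 15, 1908 is a Wednesday.
That's 42 days from start to end, counting both.
42 = 7 × 6, so the span is exactly 6 full weeks.
Each full week contributes 2 days from the set (Tue, Sat): 6 × 2 = 12.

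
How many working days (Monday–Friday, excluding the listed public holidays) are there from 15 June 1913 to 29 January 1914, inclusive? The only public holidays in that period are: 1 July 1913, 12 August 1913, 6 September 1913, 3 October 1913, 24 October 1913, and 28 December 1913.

160

15 June 1913 is a Sunday.
The range spans 229 days (inclusive of both endpoints).
229 = 7 × 32 + 5, so there are 32 full weeks plus 5 extra days.
Each full week contributes 5 weekdays (Mon–Fri): 32 × 5 = 160.
The 5 extra days are Sun, Mon, Tue, Wed, Thu — 4 of them qualify.
Total: 160 + 4 = 164.
Holidays: 1 July 1913 (Tue); 12 August 1913 (Tue); 6 September 1913 (Sat); 3 October 1913 (Fri); 24 October 1913 (Fri); 28 December 1913 (Sun).
4 of the 6 holidays fall on weekdays; the rest are weekends and were already excluded.
Business days: 164 − 4 = 160.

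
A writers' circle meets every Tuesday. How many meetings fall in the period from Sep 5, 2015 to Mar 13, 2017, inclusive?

Sep 5, 2015 is a Saturday.
The range spans 556 days (inclusive of both endpoints).
556 = 7 × 79 + 3, so there are 79 full weeks plus 3 extra days.
Each full week contributes one Tuesday: 79 so far.
The 3 extra days are Saturday, Sunday, Monday — none qualify.
Total: 79 + 0 = 79.

79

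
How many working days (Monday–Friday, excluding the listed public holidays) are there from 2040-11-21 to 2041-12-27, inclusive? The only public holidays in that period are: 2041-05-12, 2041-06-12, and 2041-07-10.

286 working days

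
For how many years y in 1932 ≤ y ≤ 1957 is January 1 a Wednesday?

3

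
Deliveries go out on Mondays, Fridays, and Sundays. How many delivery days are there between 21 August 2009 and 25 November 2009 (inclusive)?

42

21 August 2009 is a Friday.
From 21 August 2009 to 25 November 2009 is 97 days inclusive.
97 = 7 × 13 + 6, so there are 13 full weeks plus 6 extra days.
Each full week contributes 3 days from the set (Mon, Fri, Sun): 13 × 3 = 39.
The 6 extra days are Fri, Sat, Sun, Mon, Tue, Wed — 3 of them qualify.
Total: 39 + 3 = 42.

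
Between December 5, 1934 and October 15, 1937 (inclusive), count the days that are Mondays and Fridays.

299

December 5, 1934 is a Wednesday.
That's 1046 days from start to end, counting both.
1046 = 7 × 149 + 3, so there are 149 full weeks plus 3 extra days.
Each full week contributes 2 days from the set (Mon, Fri): 149 × 2 = 298.
The 3 extra days are Wed, Thu, Fri — 1 of them qualifies.
Total: 298 + 1 = 299.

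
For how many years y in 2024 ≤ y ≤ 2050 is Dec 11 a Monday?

Day of week of December 11 in each year:
2024: Wed, 2025: Thu, 2026: Fri, 2027: Sat, 2028: Mon ✓, 2029: Tue, 2030: Wed, 2031: Thu, 2032: Sat, 2033: Sun, 2034: Mon ✓, 2035: Tue, 2036: Thu, 2037: Fri, 2038: Sat, 2039: Sun, 2040: Tue, 2041: Wed, 2042: Thu, 2043: Fri, 2044: Sun, 2045: Mon ✓, 2046: Tue, 2047: Wed, 2048: Fri, 2049: Sat, 2050: Sun
Mondays: 2028, 2034, 2045.

3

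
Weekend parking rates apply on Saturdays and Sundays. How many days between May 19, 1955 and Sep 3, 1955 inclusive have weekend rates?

31

May 19, 1955 is a Thursday.
That's 108 days from start to end, counting both.
108 = 7 × 15 + 3, so there are 15 full weeks plus 3 extra days.
Each full week contributes 2 weekend days (Sat, Sun): 15 × 2 = 30.
The 3 extra days are Thursday, Friday, Saturday — 1 of them qualifies.
Total: 30 + 1 = 31.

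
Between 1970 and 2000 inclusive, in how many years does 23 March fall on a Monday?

5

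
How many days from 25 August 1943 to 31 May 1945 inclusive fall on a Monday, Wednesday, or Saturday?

25 August 1943 is a Wednesday.
The range spans 646 days (inclusive of both endpoints).
646 = 7 × 92 + 2, so there are 92 full weeks plus 2 extra days.
Each full week contributes 3 days from the set (Mon, Wed, Sat): 92 × 3 = 276.
The 2 extra days are Wed, Thu — 1 of them qualifies.
Total: 276 + 1 = 277.

277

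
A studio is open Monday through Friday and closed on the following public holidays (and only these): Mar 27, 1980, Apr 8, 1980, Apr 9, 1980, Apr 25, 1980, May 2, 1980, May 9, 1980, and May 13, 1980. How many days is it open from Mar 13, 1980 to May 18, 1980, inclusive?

40

Mar 13, 1980 is a Thursday.
That's 67 days from start to end, counting both.
67 = 7 × 9 + 4, so there are 9 full weeks plus 4 extra days.
Each full week contributes 5 weekdays (Mon–Fri): 9 × 5 = 45.
The 4 extra days are Thursday, Friday, Saturday, Sunday — 2 of them qualify.
Total: 45 + 2 = 47.
Holidays: Mar 27, 1980 (Thu); Apr 8, 1980 (Tue); Apr 9, 1980 (Wed); Apr 25, 1980 (Fri); May 2, 1980 (Fri); May 9, 1980 (Fri); May 13, 1980 (Tue).
All 7 holidays fall on weekdays, so subtract 7.
Business days: 47 − 7 = 40.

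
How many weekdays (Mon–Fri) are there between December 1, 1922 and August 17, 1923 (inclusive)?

December 1, 1922 is a Friday.
From December 1, 1922 to August 17, 1923 is 260 days inclusive.
260 = 7 × 37 + 1, so there are 37 full weeks plus 1 extra day.
Each full week contributes 5 weekdays (Mon–Fri): 37 × 5 = 185.
The 1 extra day is Friday — 1 of them qualifies.
Total: 185 + 1 = 186.

186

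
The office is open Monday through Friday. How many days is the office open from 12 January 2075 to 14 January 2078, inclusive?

785

12 January 2075 is a Saturday.
From 12 January 2075 to 14 January 2078 is 1099 days inclusive.
1099 = 7 × 157, so the span is exactly 157 full weeks.
Each full week contributes 5 weekdays (Mon–Fri): 157 × 5 = 785.
Total: 785.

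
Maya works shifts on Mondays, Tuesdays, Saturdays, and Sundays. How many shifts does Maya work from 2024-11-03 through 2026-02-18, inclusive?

271

2024-11-03 is a Sunday.
From 2024-11-03 to 2026-02-18 is 473 days inclusive.
473 = 7 × 67 + 4, so there are 67 full weeks plus 4 extra days.
Each full week contributes 4 days from the set (Mon, Tue, Sat, Sun): 67 × 4 = 268.
The 4 extra days are Sun, Mon, Tue, Wed — 3 of them qualify.
Total: 268 + 3 = 271.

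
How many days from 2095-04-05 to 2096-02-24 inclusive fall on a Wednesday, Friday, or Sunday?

140

2095-04-05 is a Tuesday.
From 2095-04-05 to 2096-02-24 is 326 days inclusive.
326 = 7 × 46 + 4, so there are 46 full weeks plus 4 extra days.
Each full week contributes 3 days from the set (Wed, Fri, Sun): 46 × 3 = 138.
The 4 extra days are Tuesday, Wednesday, Thursday, Friday — 2 of them qualify.
Total: 138 + 2 = 140.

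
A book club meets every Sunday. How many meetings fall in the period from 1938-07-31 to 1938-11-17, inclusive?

1938-07-31 is a Sunday.
From 1938-07-31 to 1938-11-17 is 110 days inclusive.
110 = 7 × 15 + 5, so there are 15 full weeks plus 5 extra days.
Each full week contributes one Sunday: 15 so far.
The 5 extra days are Sun, Mon, Tue, Wed, Thu — 1 of them qualifies.
Total: 15 + 1 = 16.

16 Sundays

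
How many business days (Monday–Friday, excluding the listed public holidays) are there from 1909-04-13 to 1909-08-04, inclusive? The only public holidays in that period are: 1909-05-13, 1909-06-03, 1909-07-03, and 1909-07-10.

1909-04-13 is a Tuesday.
The range spans 114 days (inclusive of both endpoints).
114 = 7 × 16 + 2, so there are 16 full weeks plus 2 extra days.
Each full week contributes 5 weekdays (Mon–Fri): 16 × 5 = 80.
The 2 extra days are Tuesday, Wednesday — 2 of them qualify.
Total: 80 + 2 = 82.
Holidays: 1909-05-13 (Thu); 1909-06-03 (Thu); 1909-07-03 (Sat); 1909-07-10 (Sat).
2 of the 4 holidays fall on weekdays; the rest are weekends and were already excluded.
Business days: 82 − 2 = 80.

80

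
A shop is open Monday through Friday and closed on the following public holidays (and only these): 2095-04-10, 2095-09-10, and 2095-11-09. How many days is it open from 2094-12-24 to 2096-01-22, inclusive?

280 business days

2094-12-24 is a Friday.
The range spans 395 days (inclusive of both endpoints).
395 = 7 × 56 + 3, so there are 56 full weeks plus 3 extra days.
Each full week contributes 5 weekdays (Mon–Fri): 56 × 5 = 280.
The 3 extra days are Fri, Sat, Sun — 1 of them qualifies.
Total: 280 + 1 = 281.
Holidays: 2095-04-10 (Sun); 2095-09-10 (Sat); 2095-11-09 (Wed).
1 of the 3 holidays fall on weekdays; the rest are weekends and were already excluded.
Business days: 281 − 1 = 280.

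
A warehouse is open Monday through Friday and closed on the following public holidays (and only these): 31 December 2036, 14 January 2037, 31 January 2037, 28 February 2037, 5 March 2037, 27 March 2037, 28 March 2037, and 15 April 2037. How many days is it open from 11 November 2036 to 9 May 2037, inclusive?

11 November 2036 is a Tuesday.
The range spans 180 days (inclusive of both endpoints).
180 = 7 × 25 + 5, so there are 25 full weeks plus 5 extra days.
Each full week contributes 5 weekdays (Mon–Fri): 25 × 5 = 125.
The 5 extra days are Tuesday, Wednesday, Thursday, Friday, Saturday — 4 of them qualify.
Total: 125 + 4 = 129.
Holidays: 31 December 2036 (Wed); 14 January 2037 (Wed); 31 January 2037 (Sat); 28 February 2037 (Sat); 5 March 2037 (Thu); 27 March 2037 (Fri); 28 March 2037 (Sat); 15 April 2037 (Wed).
5 of the 8 holidays fall on weekdays; the rest are weekends and were already excluded.
Business days: 129 − 5 = 124.

124 working days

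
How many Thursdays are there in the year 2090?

52

2090-01-01 is a Sunday.
From 2090-01-01 to 2090-12-31 is 365 days inclusive.
365 = 7 × 52 + 1, so there are 52 full weeks plus 1 extra day.
Each full week contributes one Thursday: 52 so far.
The 1 extra day is Sunday — none qualify.
Total: 52 + 0 = 52.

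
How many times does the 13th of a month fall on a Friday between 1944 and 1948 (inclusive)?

Friday-the-13ths by year:
1944: Oct
1945: Apr, Jul
1946: Sep, Dec
1947: Jun
1948: Feb, Aug

8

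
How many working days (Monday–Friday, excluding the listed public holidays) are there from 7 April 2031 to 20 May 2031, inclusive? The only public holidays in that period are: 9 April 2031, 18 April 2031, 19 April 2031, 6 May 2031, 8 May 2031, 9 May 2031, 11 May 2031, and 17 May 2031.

27 working days

7 April 2031 is a Monday.
From 7 April 2031 to 20 May 2031 is 44 days inclusive.
44 = 7 × 6 + 2, so there are 6 full weeks plus 2 extra days.
Each full week contributes 5 weekdays (Mon–Fri): 6 × 5 = 30.
The 2 extra days are Monday, Tuesday — 2 of them qualify.
Total: 30 + 2 = 32.
Holidays: 9 April 2031 (Wed); 18 April 2031 (Fri); 19 April 2031 (Sat); 6 May 2031 (Tue); 8 May 2031 (Thu); 9 May 2031 (Fri); 11 May 2031 (Sun); 17 May 2031 (Sat).
5 of the 8 holidays fall on weekdays; the rest are weekends and were already excluded.
Business days: 32 − 5 = 27.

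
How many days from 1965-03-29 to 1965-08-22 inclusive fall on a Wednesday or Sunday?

1965-03-29 is a Monday.
The range spans 147 days (inclusive of both endpoints).
147 = 7 × 21, so the span is exactly 21 full weeks.
Each full week contributes 2 days from the set (Wed, Sun): 21 × 2 = 42.
Total: 42.

42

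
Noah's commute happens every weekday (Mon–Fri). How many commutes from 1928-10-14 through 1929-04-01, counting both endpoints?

121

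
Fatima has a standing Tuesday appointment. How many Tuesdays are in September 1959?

5

1 September 1959 is a Tuesday.
The range spans 30 days (inclusive of both endpoints).
30 = 7 × 4 + 2, so there are 4 full weeks plus 2 extra days.
Each full week contributes one Tuesday: 4 so far.
The 2 extra days are Tue, Wed — 1 of them qualifies.
Total: 4 + 1 = 5.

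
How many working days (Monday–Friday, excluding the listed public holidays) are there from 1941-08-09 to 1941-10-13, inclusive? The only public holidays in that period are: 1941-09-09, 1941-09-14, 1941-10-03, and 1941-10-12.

44 working days

1941-08-09 is a Saturday.
From 1941-08-09 to 1941-10-13 is 66 days inclusive.
66 = 7 × 9 + 3, so there are 9 full weeks plus 3 extra days.
Each full week contributes 5 weekdays (Mon–Fri): 9 × 5 = 45.
The 3 extra days are Saturday, Sunday, Monday — 1 of them qualifies.
Total: 45 + 1 = 46.
Holidays: 1941-09-09 (Tue); 1941-09-14 (Sun); 1941-10-03 (Fri); 1941-10-12 (Sun).
2 of the 4 holidays fall on weekdays; the rest are weekends and were already excluded.
Business days: 46 − 2 = 44.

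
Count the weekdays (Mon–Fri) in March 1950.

23

1 March 1950 is a Wednesday.
The range spans 31 days (inclusive of both endpoints).
31 = 7 × 4 + 3, so there are 4 full weeks plus 3 extra days.
Each full week contributes 5 weekdays (Mon–Fri): 4 × 5 = 20.
The 3 extra days are Wednesday, Thursday, Friday — 3 of them qualify.
Total: 20 + 3 = 23.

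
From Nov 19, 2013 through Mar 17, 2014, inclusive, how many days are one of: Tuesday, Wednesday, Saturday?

51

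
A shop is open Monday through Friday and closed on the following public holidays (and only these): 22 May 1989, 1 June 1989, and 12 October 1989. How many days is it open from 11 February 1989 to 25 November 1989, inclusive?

202

11 February 1989 is a Saturday.
The range spans 288 days (inclusive of both endpoints).
288 = 7 × 41 + 1, so there are 41 full weeks plus 1 extra day.
Each full week contributes 5 weekdays (Mon–Fri): 41 × 5 = 205.
The 1 extra day is Sat — none qualify.
Total: 205 + 0 = 205.
Holidays: 22 May 1989 (Mon); 1 June 1989 (Thu); 12 October 1989 (Thu).
All 3 holidays fall on weekdays, so subtract 3.
Business days: 205 − 3 = 202.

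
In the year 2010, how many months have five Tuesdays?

4

A month has five Tuesdays exactly when Tuesday falls within its first (length − 28) days.
Jan: 31 days, starts Fri → 5 of Fri, Sat, Sun
Feb: 28 days, starts Mon → 5 of (none)
Mar: 31 days, starts Mon → 5 of Mon, Tue, Wed ✓
Apr: 30 days, starts Thu → 5 of Thu, Fri
May: 31 days, starts Sat → 5 of Sat, Sun, Mon
Jun: 30 days, starts Tue → 5 of Tue, Wed ✓
Jul: 31 days, starts Thu → 5 of Thu, Fri, Sat
Aug: 31 days, starts Sun → 5 of Sun, Mon, Tue ✓
Sep: 30 days, starts Wed → 5 of Wed, Thu
Oct: 31 days, starts Fri → 5 of Fri, Sat, Sun
Nov: 30 days, starts Mon → 5 of Mon, Tue ✓
Dec: 31 days, starts Wed → 5 of Wed, Thu, Fri
Months with five Tuesdays: Mar, Jun, Aug, Nov.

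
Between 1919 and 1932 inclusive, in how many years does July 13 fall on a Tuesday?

Day of week of July 13 in each year:
1919: Sun, 1920: Tue ✓, 1921: Wed, 1922: Thu, 1923: Fri, 1924: Sun, 1925: Mon, 1926: Tue ✓, 1927: Wed, 1928: Fri, 1929: Sat, 1930: Sun, 1931: Mon, 1932: Wed
Tuesdays: 1920, 1926.

2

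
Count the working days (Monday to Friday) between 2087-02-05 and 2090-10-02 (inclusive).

2087-02-05 is a Wednesday.
From 2087-02-05 to 2090-10-02 is 1336 days inclusive.
1336 = 7 × 190 + 6, so there are 190 full weeks plus 6 extra days.
Each full week contributes 5 weekdays (Mon–Fri): 190 × 5 = 950.
The 6 extra days are Wednesday, Thursday, Friday, Saturday, Sunday, Monday — 4 of them qualify.
Total: 950 + 4 = 954.

954 weekdays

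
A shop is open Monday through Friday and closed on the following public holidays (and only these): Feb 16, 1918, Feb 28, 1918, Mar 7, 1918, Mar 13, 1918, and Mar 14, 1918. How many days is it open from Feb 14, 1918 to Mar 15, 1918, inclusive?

18 business days

Feb 14, 1918 is a Thursday.
From Feb 14, 1918 to Mar 15, 1918 is 30 days inclusive.
30 = 7 × 4 + 2, so there are 4 full weeks plus 2 extra days.
Each full week contributes 5 weekdays (Mon–Fri): 4 × 5 = 20.
The 2 extra days are Thursday, Friday — 2 of them qualify.
Total: 20 + 2 = 22.
Holidays: Feb 16, 1918 (Sat); Feb 28, 1918 (Thu); Mar 7, 1918 (Thu); Mar 13, 1918 (Wed); Mar 14, 1918 (Thu).
4 of the 5 holidays fall on weekdays; the rest are weekends and were already excluded.
Business days: 22 − 4 = 18.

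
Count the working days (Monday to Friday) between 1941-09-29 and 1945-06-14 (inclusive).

1941-09-29 is a Monday.
From 1941-09-29 to 1945-06-14 is 1355 days inclusive.
1355 = 7 × 193 + 4, so there are 193 full weeks plus 4 extra days.
Each full week contributes 5 weekdays (Mon–Fri): 193 × 5 = 965.
The 4 extra days are Monday, Tuesday, Wednesday, Thursday — 4 of them qualify.
Total: 965 + 4 = 969.

969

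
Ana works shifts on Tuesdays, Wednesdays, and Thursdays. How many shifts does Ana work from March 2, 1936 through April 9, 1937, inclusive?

174

March 2, 1936 is a Monday.
The range spans 404 days (inclusive of both endpoints).
404 = 7 × 57 + 5, so there are 57 full weeks plus 5 extra days.
Each full week contributes 3 days from the set (Tue, Wed, Thu): 57 × 3 = 171.
The 5 extra days are Monday, Tuesday, Wednesday, Thursday, Friday — 3 of them qualify.
Total: 171 + 3 = 174.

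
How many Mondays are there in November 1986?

1 November 1986 is a Saturday.
From 1 November 1986 to 30 November 1986 is 30 days inclusive.
30 = 7 × 4 + 2, so there are 4 full weeks plus 2 extra days.
Each full week contributes one Monday: 4 so far.
The 2 extra days are Sat, Sun — none qualify.
Total: 4 + 0 = 4.

4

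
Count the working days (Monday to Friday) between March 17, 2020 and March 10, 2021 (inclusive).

March 17, 2020 is a Tuesday.
The range spans 359 days (inclusive of both endpoints).
359 = 7 × 51 + 2, so there are 51 full weeks plus 2 extra days.
Each full week contributes 5 weekdays (Mon–Fri): 51 × 5 = 255.
The 2 extra days are Tuesday, Wednesday — 2 of them qualify.
Total: 255 + 2 = 257.

257 weekdays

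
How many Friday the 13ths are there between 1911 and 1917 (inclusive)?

12

Friday-the-13ths by year:
1911: Jan, Oct
1912: Sep, Dec
1913: Jun
1914: Feb, Mar, Nov
1915: Aug
1916: Oct
1917: Apr, Jul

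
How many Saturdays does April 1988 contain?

1988-04-01 is a Friday.
That's 30 days from start to end, counting both.
30 = 7 × 4 + 2, so there are 4 full weeks plus 2 extra days.
Each full week contributes one Saturday: 4 so far.
The 2 extra days are Fri, Sat — 1 of them qualifies.
Total: 4 + 1 = 5.

5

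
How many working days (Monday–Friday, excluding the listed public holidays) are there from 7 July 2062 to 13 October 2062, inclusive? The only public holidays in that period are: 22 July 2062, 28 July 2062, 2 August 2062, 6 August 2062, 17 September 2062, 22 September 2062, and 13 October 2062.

7 July 2062 is a Friday.
From 7 July 2062 to 13 October 2062 is 99 days inclusive.
99 = 7 × 14 + 1, so there are 14 full weeks plus 1 extra day.
Each full week contributes 5 weekdays (Mon–Fri): 14 × 5 = 70.
The 1 extra day is Friday — 1 of them qualifies.
Total: 70 + 1 = 71.
Holidays: 22 July 2062 (Sat); 28 July 2062 (Fri); 2 August 2062 (Wed); 6 August 2062 (Sun); 17 September 2062 (Sun); 22 September 2062 (Fri); 13 October 2062 (Fri).
4 of the 7 holidays fall on weekdays; the rest are weekends and were already excluded.
Business days: 71 − 4 = 67.

67 working days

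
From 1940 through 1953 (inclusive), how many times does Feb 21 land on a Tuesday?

Day of week of February 21 in each year:
1940: Wed, 1941: Fri, 1942: Sat, 1943: Sun, 1944: Mon, 1945: Wed, 1946: Thu, 1947: Fri, 1948: Sat, 1949: Mon, 1950: Tue ✓, 1951: Wed, 1952: Thu, 1953: Sat
Tuesdays: 1950.

1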